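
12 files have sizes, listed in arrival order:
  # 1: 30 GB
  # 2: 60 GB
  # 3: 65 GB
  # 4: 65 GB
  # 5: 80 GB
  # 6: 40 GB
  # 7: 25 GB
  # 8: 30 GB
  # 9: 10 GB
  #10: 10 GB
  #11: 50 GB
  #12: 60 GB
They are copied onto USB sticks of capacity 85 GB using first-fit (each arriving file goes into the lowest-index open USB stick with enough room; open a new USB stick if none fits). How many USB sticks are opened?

  30 → USB stick 1 (new)  [load 30/85]
  60 → USB stick 2 (new)  [load 60/85]
  65 → USB stick 3 (new)  [load 65/85]
  65 → USB stick 4 (new)  [load 65/85]
  80 → USB stick 5 (new)  [load 80/85]
  40 → USB stick 1  [load 70/85]
  25 → USB stick 2  [load 85/85]
  30 → USB stick 6 (new)  [load 30/85]
  10 → USB stick 1  [load 80/85]
  10 → USB stick 3  [load 75/85]
  50 → USB stick 6  [load 80/85]
  60 → USB stick 7 (new)  [load 60/85]
7 USB sticks opened.

7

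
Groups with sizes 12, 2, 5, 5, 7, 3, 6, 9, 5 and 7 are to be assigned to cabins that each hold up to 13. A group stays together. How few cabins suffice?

5

Total = 12 + 9 + 7 + 7 + 6 + 5 + 5 + 5 + 3 + 2 = 61.
Lower bound: ⌈61/13⌉ = 5 cabins.
A packing using 5 cabins:
  cabin 1: 12 = 12
  cabin 2: 9 + 3 = 12
  cabin 3: 7 + 6 = 13
  cabin 4: 7 + 5 = 12
  cabin 5: 5 + 5 + 2 = 12
This matches the lower bound, so 5 is optimal.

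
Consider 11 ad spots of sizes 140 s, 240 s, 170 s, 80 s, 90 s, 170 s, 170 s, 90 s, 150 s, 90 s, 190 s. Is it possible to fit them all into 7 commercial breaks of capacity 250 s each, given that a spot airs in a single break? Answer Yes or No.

Total = 1580 s; ⌈1580/250⌉ = 7.
The bound of 7 does not rule out 7, but exhaustive search shows no assignment into 7 commercial breaks of capacity 250 s exists — the minimum is 8.

No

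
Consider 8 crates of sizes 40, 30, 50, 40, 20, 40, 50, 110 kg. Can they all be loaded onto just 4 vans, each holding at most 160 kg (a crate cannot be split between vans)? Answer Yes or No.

A valid assignment using 3 vans:
  van 1: 110 + 50 = 160
  van 2: 50 + 40 + 40 + 30 = 160
  van 3: 40 + 20 = 60
That uses only 3 ≤ 4, so 4 vans are enough.

Yes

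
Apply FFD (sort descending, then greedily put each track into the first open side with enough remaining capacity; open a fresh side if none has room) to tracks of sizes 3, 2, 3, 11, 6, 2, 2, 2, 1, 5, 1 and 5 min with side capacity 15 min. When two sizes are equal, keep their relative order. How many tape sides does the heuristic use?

Sorted descending: 11, 6, 5, 5, 3, 3, 2, 2, 2, 2, 1, 1.
  11 → side 1 (new)  [load 11/15]
  6 → side 2 (new)  [load 6/15]
  5 → side 2  [load 11/15]
  5 → side 3 (new)  [load 5/15]
  3 → side 1  [load 14/15]
  3 → side 2  [load 14/15]
  2 → side 3  [load 7/15]
  2 → side 3  [load 9/15]
  2 → side 3  [load 11/15]
  2 → side 3  [load 13/15]
  1 → side 1  [load 15/15]
  1 → side 2  [load 15/15]
3 tape sides opened.

3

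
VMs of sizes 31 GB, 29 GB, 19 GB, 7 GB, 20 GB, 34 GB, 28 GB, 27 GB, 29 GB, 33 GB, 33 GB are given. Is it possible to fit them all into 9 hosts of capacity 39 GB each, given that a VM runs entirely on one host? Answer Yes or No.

Yes

A valid assignment using 9 hosts:
  host 1: 34 = 34
  host 2: 33 = 33
  host 3: 33 = 33
  host 4: 31 + 7 = 38
  host 5: 29 = 29
  host 6: 29 = 29
  host 7: 28 = 28
  host 8: 27 = 27
  host 9: 20 + 19 = 39
Every load is within 39 GB, so 9 hosts suffice.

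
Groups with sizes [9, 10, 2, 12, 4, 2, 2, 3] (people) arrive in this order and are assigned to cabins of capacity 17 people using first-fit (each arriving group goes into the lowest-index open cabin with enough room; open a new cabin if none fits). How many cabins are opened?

  9 → cabin 1 (new)  [load 9/17]
  10 → cabin 2 (new)  [load 10/17]
  2 → cabin 1  [load 11/17]
  12 → cabin 3 (new)  [load 12/17]
  4 → cabin 1  [load 15/17]
  2 → cabin 1  [load 17/17]
  2 → cabin 2  [load 12/17]
  3 → cabin 2  [load 15/17]
3 cabins opened.

3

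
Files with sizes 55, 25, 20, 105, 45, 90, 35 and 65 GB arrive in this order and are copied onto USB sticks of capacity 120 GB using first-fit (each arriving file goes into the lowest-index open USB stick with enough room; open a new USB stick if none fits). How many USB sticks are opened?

5

  55 → USB stick 1 (new)  [load 55/120]
  25 → USB stick 1  [load 80/120]
  20 → USB stick 1  [load 100/120]
  105 → USB stick 2 (new)  [load 105/120]
  45 → USB stick 3 (new)  [load 45/120]
  90 → USB stick 4 (new)  [load 90/120]
  35 → USB stick 3  [load 80/120]
  65 → USB stick 5 (new)  [load 65/120]
5 USB sticks opened.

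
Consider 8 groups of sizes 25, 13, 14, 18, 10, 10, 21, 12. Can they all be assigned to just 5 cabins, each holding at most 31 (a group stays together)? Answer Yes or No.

A valid assignment using 5 cabins:
  cabin 1: 25 = 25
  cabin 2: 21 + 10 = 31
  cabin 3: 18 + 13 = 31
  cabin 4: 14 + 12 = 26
  cabin 5: 10 = 10
Every load is within 31, so 5 cabins suffice.

Yes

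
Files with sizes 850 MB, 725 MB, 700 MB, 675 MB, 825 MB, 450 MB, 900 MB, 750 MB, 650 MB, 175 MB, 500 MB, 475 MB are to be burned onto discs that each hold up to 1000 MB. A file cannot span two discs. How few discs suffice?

Total = 900 + 850 + 825 + 750 + 725 + 700 + 675 + 650 + 500 + 475 + 450 + 175 = 7675 MB.
Lower bound: ⌈7675/1000⌉ = 8 discs.
A packing using 10 discs:
  disc 1: 900 = 900
  disc 2: 850 = 850
  disc 3: 825 + 175 = 1000
  disc 4: 750 = 750
  disc 5: 725 = 725
  disc 6: 700 = 700
  disc 7: 675 = 675
  disc 8: 650 = 650
  disc 9: 500 + 475 = 975
  disc 10: 450 = 450
No arrangement into 9 discs stays within capacity, so 10 is optimal.

10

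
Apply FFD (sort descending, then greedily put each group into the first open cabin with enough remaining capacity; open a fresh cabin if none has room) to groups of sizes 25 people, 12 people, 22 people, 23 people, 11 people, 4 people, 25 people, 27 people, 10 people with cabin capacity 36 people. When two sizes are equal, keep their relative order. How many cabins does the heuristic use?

5

Sorted descending: 27, 25, 25, 23, 22, 12, 11, 10, 4.
  27 → cabin 1 (new)  [load 27/36]
  25 → cabin 2 (new)  [load 25/36]
  25 → cabin 3 (new)  [load 25/36]
  23 → cabin 4 (new)  [load 23/36]
  22 → cabin 5 (new)  [load 22/36]
  12 → cabin 4  [load 35/36]
  11 → cabin 2  [load 36/36]
  10 → cabin 3  [load 35/36]
  4 → cabin 1  [load 31/36]
5 cabins opened.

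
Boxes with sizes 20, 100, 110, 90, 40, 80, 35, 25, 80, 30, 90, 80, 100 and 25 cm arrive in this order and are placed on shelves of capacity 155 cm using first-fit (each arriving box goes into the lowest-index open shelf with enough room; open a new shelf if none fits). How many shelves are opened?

8

  20 → shelf 1 (new)  [load 20/155]
  100 → shelf 1  [load 120/155]
  110 → shelf 2 (new)  [load 110/155]
  90 → shelf 3 (new)  [load 90/155]
  40 → shelf 2  [load 150/155]
  80 → shelf 4 (new)  [load 80/155]
  35 → shelf 1  [load 155/155]
  25 → shelf 3  [load 115/155]
  80 → shelf 5 (new)  [load 80/155]
  30 → shelf 3  [load 145/155]
  90 → shelf 6 (new)  [load 90/155]
  80 → shelf 7 (new)  [load 80/155]
  100 → shelf 8 (new)  [load 100/155]
  25 → shelf 4  [load 105/155]
8 shelves opened.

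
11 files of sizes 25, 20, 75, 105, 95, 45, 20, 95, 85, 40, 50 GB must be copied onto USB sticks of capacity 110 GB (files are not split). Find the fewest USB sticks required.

7

Total = 105 + 95 + 95 + 85 + 75 + 50 + 45 + 40 + 25 + 20 + 20 = 655 GB.
Lower bound: ⌈655/110⌉ = 6 USB sticks.
A packing using 7 USB sticks:
  USB stick 1: 105 = 105
  USB stick 2: 95 = 95
  USB stick 3: 95 = 95
  USB stick 4: 85 + 25 = 110
  USB stick 5: 75 + 20 = 95
  USB stick 6: 50 + 45 = 95
  USB stick 7: 40 + 20 = 60
No arrangement into 6 USB sticks stays within capacity, so 7 is optimal.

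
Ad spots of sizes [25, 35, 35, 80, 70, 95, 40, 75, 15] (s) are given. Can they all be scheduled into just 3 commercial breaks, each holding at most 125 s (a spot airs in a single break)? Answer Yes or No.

Total = 470 s; ⌈470/125⌉ = 4.
At least 4 commercial breaks are required, but only 3 are allowed.

No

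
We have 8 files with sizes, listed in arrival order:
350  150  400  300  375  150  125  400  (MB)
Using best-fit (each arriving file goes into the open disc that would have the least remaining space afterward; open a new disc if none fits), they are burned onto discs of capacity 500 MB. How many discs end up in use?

5

  350 → disc 1 (new)  [load 350/500]
  150 → disc 1  [load 500/500]
  400 → disc 2 (new)  [load 400/500]
  300 → disc 3 (new)  [load 300/500]
  375 → disc 4 (new)  [load 375/500]
  150 → disc 3  [load 450/500]
  125 → disc 4  [load 500/500]
  400 → disc 5 (new)  [load 400/500]
5 discs opened.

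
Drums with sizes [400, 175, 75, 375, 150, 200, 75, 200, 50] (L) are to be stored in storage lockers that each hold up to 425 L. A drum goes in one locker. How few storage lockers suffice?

5

Total = 400 + 375 + 200 + 200 + 175 + 150 + 75 + 75 + 50 = 1700 L.
Lower bound: ⌈1700/425⌉ = 4 storage lockers.
A packing using 5 storage lockers:
  locker 1: 400 = 400
  locker 2: 375 + 50 = 425
  locker 3: 200 + 200 = 400
  locker 4: 175 + 150 + 75 = 400
  locker 5: 75 = 75
No arrangement into 4 storage lockers stays within capacity, so 5 is optimal.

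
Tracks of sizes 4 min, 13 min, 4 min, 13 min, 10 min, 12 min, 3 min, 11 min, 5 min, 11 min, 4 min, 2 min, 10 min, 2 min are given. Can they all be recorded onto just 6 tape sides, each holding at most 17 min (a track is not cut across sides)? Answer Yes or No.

No

Total = 104 min; ⌈104/17⌉ = 7.
At least 7 tape sides are required, but only 6 are allowed.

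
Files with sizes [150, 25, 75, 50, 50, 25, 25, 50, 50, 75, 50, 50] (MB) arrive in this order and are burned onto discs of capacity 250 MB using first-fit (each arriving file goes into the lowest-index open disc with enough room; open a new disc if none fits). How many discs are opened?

  150 → disc 1 (new)  [load 150/250]
  25 → disc 1  [load 175/250]
  75 → disc 1  [load 250/250]
  50 → disc 2 (new)  [load 50/250]
  50 → disc 2  [load 100/250]
  25 → disc 2  [load 125/250]
  25 → disc 2  [load 150/250]
  50 → disc 2  [load 200/250]
  50 → disc 2  [load 250/250]
  75 → disc 3 (new)  [load 75/250]
  50 → disc 3  [load 125/250]
  50 → disc 3  [load 175/250]
3 discs opened.

3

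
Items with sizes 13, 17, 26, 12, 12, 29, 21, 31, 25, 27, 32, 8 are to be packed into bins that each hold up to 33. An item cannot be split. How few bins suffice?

9

Total = 32 + 31 + 29 + 27 + 26 + 25 + 21 + 17 + 13 + 12 + 12 + 8 = 253.
Lower bound: ⌈253/33⌉ = 8 bins.
A packing using 9 bins:
  bin 1: 32 = 32
  bin 2: 31 = 31
  bin 3: 29 = 29
  bin 4: 27 = 27
  bin 5: 26 = 26
  bin 6: 25 + 8 = 33
  bin 7: 21 + 12 = 33
  bin 8: 17 + 13 = 30
  bin 9: 12 = 12
No arrangement into 8 bins stays within capacity, so 9 is optimal.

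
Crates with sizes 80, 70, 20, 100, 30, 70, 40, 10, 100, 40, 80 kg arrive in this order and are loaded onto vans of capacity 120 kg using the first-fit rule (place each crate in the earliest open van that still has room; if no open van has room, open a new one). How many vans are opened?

6

  80 → van 1 (new)  [load 80/120]
  70 → van 2 (new)  [load 70/120]
  20 → van 1  [load 100/120]
  100 → van 3 (new)  [load 100/120]
  30 → van 2  [load 100/120]
  70 → van 4 (new)  [load 70/120]
  40 → van 4  [load 110/120]
  10 → van 1  [load 110/120]
  100 → van 5 (new)  [load 100/120]
  40 → van 6 (new)  [load 40/120]
  80 → van 6  [load 120/120]
6 vans opened.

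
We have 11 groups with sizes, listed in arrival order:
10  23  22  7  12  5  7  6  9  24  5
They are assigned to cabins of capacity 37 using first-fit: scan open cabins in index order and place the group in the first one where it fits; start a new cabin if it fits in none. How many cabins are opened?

  10 → cabin 1 (new)  [load 10/37]
  23 → cabin 1  [load 33/37]
  22 → cabin 2 (new)  [load 22/37]
  7 → cabin 2  [load 29/37]
  12 → cabin 3 (new)  [load 12/37]
  5 → cabin 2  [load 34/37]
  7 → cabin 3  [load 19/37]
  6 → cabin 3  [load 25/37]
  9 → cabin 3  [load 34/37]
  24 → cabin 4 (new)  [load 24/37]
  5 → cabin 4  [load 29/37]
4 cabins opened.

4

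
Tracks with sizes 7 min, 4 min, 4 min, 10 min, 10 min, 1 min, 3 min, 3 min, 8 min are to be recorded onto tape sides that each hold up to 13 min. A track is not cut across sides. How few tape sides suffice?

Total = 10 + 10 + 8 + 7 + 4 + 4 + 3 + 3 + 1 = 50 min.
Lower bound: ⌈50/13⌉ = 4 tape sides.
A packing using 4 tape sides:
  side 1: 10 + 3 = 13
  side 2: 10 + 3 = 13
  side 3: 8 + 4 + 1 = 13
  side 4: 7 + 4 = 11
This matches the lower bound, so 4 is optimal.

4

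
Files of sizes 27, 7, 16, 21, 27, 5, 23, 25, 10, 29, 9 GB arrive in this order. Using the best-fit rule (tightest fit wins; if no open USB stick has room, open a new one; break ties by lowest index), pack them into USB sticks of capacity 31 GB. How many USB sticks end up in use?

  27 → USB stick 1 (new)  [load 27/31]
  7 → USB stick 2 (new)  [load 7/31]
  16 → USB stick 2  [load 23/31]
  21 → USB stick 3 (new)  [load 21/31]
  27 → USB stick 4 (new)  [load 27/31]
  5 → USB stick 2  [load 28/31]
  23 → USB stick 5 (new)  [load 23/31]
  25 → USB stick 6 (new)  [load 25/31]
  10 → USB stick 3  [load 31/31]
  29 → USB stick 7 (new)  [load 29/31]
  9 → USB stick 8 (new)  [load 9/31]
8 USB sticks opened.

8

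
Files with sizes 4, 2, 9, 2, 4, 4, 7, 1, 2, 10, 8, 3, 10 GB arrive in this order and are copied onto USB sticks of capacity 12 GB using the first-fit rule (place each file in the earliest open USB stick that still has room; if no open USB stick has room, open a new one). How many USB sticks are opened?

  4 → USB stick 1 (new)  [load 4/12]
  2 → USB stick 1  [load 6/12]
  9 → USB stick 2 (new)  [load 9/12]
  2 → USB stick 1  [load 8/12]
  4 → USB stick 1  [load 12/12]
  4 → USB stick 3 (new)  [load 4/12]
  7 → USB stick 3  [load 11/12]
  1 → USB stick 2  [load 10/12]
  2 → USB stick 2  [load 12/12]
  10 → USB stick 4 (new)  [load 10/12]
  8 → USB stick 5 (new)  [load 8/12]
  3 → USB stick 5  [load 11/12]
  10 → USB stick 6 (new)  [load 10/12]
6 USB sticks opened.

6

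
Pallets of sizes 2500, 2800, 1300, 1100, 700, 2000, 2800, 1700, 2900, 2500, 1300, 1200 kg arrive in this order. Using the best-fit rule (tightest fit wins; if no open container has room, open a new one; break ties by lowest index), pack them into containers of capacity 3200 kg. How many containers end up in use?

  2500 → container 1 (new)  [load 2500/3200]
  2800 → container 2 (new)  [load 2800/3200]
  1300 → container 3 (new)  [load 1300/3200]
  1100 → container 3  [load 2400/3200]
  700 → container 1  [load 3200/3200]
  2000 → container 4 (new)  [load 2000/3200]
  2800 → container 5 (new)  [load 2800/3200]
  1700 → container 6 (new)  [load 1700/3200]
  2900 → container 7 (new)  [load 2900/3200]
  2500 → container 8 (new)  [load 2500/3200]
  1300 → container 6  [load 3000/3200]
  1200 → container 4  [load 3200/3200]
8 containers opened.

8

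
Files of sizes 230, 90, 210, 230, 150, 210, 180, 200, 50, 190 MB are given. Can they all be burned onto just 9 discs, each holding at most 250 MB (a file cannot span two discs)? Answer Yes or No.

Yes

A valid assignment using 8 discs:
  disc 1: 230 = 230
  disc 2: 230 = 230
  disc 3: 210 = 210
  disc 4: 210 = 210
  disc 5: 200 + 50 = 250
  disc 6: 190 = 190
  disc 7: 180 = 180
  disc 8: 150 + 90 = 240
That uses only 8 ≤ 9, so 9 discs are enough.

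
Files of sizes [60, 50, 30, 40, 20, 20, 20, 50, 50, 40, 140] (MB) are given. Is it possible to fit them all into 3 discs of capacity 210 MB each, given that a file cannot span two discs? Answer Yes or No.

Yes

A valid assignment using 3 discs:
  disc 1: 140 + 60 = 200
  disc 2: 50 + 50 + 50 + 40 + 20 = 210
  disc 3: 40 + 30 + 20 + 20 = 110
Every load is within 210 MB, so 3 discs suffice.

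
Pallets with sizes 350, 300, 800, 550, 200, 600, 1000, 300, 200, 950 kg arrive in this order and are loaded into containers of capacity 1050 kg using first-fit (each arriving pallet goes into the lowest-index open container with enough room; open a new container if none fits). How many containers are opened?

  350 → container 1 (new)  [load 350/1050]
  300 → container 1  [load 650/1050]
  800 → container 2 (new)  [load 800/1050]
  550 → container 3 (new)  [load 550/1050]
  200 → container 1  [load 850/1050]
  600 → container 4 (new)  [load 600/1050]
  1000 → container 5 (new)  [load 1000/1050]
  300 → container 3  [load 850/1050]
  200 → container 1  [load 1050/1050]
  950 → container 6 (new)  [load 950/1050]
6 containers opened.

6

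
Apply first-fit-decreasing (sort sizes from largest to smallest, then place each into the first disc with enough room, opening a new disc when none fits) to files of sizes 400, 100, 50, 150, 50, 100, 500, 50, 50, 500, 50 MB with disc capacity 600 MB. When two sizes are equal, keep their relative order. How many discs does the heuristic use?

4

Sorted descending: 500, 500, 400, 150, 100, 100, 50, 50, 50, 50, 50.
  500 → disc 1 (new)  [load 500/600]
  500 → disc 2 (new)  [load 500/600]
  400 → disc 3 (new)  [load 400/600]
  150 → disc 3  [load 550/600]
  100 → disc 1  [load 600/600]
  100 → disc 2  [load 600/600]
  50 → disc 3  [load 600/600]
  50 → disc 4 (new)  [load 50/600]
  50 → disc 4  [load 100/600]
  50 → disc 4  [load 150/600]
  50 → disc 4  [load 200/600]
4 discs opened.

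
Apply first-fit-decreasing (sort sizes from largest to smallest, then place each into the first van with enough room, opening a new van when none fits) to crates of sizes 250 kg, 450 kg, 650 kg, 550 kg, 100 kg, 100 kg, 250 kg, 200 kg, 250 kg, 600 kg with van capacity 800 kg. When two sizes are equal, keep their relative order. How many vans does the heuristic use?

5

Sorted descending: 650, 600, 550, 450, 250, 250, 250, 200, 100, 100.
  650 → van 1 (new)  [load 650/800]
  600 → van 2 (new)  [load 600/800]
  550 → van 3 (new)  [load 550/800]
  450 → van 4 (new)  [load 450/800]
  250 → van 3  [load 800/800]
  250 → van 4  [load 700/800]
  250 → van 5 (new)  [load 250/800]
  200 → van 2  [load 800/800]
  100 → van 1  [load 750/800]
  100 → van 4  [load 800/800]
5 vans opened.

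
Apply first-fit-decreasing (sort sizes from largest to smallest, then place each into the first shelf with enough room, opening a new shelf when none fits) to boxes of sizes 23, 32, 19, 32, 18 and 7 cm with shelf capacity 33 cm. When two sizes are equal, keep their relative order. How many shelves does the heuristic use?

Sorted descending: 32, 32, 23, 19, 18, 7.
  32 → shelf 1 (new)  [load 32/33]
  32 → shelf 2 (new)  [load 32/33]
  23 → shelf 3 (new)  [load 23/33]
  19 → shelf 4 (new)  [load 19/33]
  18 → shelf 5 (new)  [load 18/33]
  7 → shelf 3  [load 30/33]
5 shelves opened.

5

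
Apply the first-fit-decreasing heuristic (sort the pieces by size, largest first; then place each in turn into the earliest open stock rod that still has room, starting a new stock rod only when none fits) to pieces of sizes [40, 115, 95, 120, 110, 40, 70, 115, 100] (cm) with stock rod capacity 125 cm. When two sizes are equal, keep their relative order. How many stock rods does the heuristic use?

Sorted descending: 120, 115, 115, 110, 100, 95, 70, 40, 40.
  120 → stock rod 1 (new)  [load 120/125]
  115 → stock rod 2 (new)  [load 115/125]
  115 → stock rod 3 (new)  [load 115/125]
  110 → stock rod 4 (new)  [load 110/125]
  100 → stock rod 5 (new)  [load 100/125]
  95 → stock rod 6 (new)  [load 95/125]
  70 → stock rod 7 (new)  [load 70/125]
  40 → stock rod 7  [load 110/125]
  40 → stock rod 8 (new)  [load 40/125]
8 stock rods opened.

8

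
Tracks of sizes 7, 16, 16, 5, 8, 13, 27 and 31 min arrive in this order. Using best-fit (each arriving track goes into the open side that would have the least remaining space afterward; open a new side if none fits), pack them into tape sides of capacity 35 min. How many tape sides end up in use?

5

  7 → side 1 (new)  [load 7/35]
  16 → side 1  [load 23/35]
  16 → side 2 (new)  [load 16/35]
  5 → side 1  [load 28/35]
  8 → side 2  [load 24/35]
  13 → side 3 (new)  [load 13/35]
  27 → side 4 (new)  [load 27/35]
  31 → side 5 (new)  [load 31/35]
5 tape sides opened.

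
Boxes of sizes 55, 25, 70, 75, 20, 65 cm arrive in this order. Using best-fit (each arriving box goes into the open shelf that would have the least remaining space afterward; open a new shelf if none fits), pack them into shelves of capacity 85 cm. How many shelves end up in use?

  55 → shelf 1 (new)  [load 55/85]
  25 → shelf 1  [load 80/85]
  70 → shelf 2 (new)  [load 70/85]
  75 → shelf 3 (new)  [load 75/85]
  20 → shelf 4 (new)  [load 20/85]
  65 → shelf 4  [load 85/85]
4 shelves opened.

4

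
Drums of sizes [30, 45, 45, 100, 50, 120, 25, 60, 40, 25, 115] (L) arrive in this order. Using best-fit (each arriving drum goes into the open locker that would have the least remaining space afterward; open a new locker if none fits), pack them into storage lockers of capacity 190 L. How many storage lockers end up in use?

  30 → locker 1 (new)  [load 30/190]
  45 → locker 1  [load 75/190]
  45 → locker 1  [load 120/190]
  100 → locker 2 (new)  [load 100/190]
  50 → locker 1  [load 170/190]
  120 → locker 3 (new)  [load 120/190]
  25 → locker 3  [load 145/190]
  60 → locker 2  [load 160/190]
  40 → locker 3  [load 185/190]
  25 → locker 2  [load 185/190]
  115 → locker 4 (new)  [load 115/190]
4 storage lockers opened.

4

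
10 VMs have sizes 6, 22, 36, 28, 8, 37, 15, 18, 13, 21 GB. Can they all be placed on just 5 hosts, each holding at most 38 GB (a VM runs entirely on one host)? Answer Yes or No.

Total = 204 GB; ⌈204/38⌉ = 6.
At least 6 hosts are required, but only 5 are allowed.

No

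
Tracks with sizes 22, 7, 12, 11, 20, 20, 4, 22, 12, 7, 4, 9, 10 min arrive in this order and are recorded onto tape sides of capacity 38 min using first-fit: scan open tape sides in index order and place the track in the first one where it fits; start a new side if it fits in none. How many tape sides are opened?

  22 → side 1 (new)  [load 22/38]
  7 → side 1  [load 29/38]
  12 → side 2 (new)  [load 12/38]
  11 → side 2  [load 23/38]
  20 → side 3 (new)  [load 20/38]
  20 → side 4 (new)  [load 20/38]
  4 → side 1  [load 33/38]
  22 → side 5 (new)  [load 22/38]
  12 → side 2  [load 35/38]
  7 → side 3  [load 27/38]
  4 → side 1  [load 37/38]
  9 → side 3  [load 36/38]
  10 → side 4  [load 30/38]
5 tape sides opened.

5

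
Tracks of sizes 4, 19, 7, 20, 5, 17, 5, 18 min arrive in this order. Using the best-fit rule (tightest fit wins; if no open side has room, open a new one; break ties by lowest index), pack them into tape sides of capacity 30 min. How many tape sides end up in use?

  4 → side 1 (new)  [load 4/30]
  19 → side 1  [load 23/30]
  7 → side 1  [load 30/30]
  20 → side 2 (new)  [load 20/30]
  5 → side 2  [load 25/30]
  17 → side 3 (new)  [load 17/30]
  5 → side 2  [load 30/30]
  18 → side 4 (new)  [load 18/30]
4 tape sides opened.

4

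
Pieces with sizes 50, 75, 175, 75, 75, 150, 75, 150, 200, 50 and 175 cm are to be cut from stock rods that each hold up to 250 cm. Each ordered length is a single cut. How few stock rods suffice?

6

Total = 200 + 175 + 175 + 150 + 150 + 75 + 75 + 75 + 75 + 50 + 50 = 1250 cm.
Lower bound: ⌈1250/250⌉ = 5 stock rods.
A packing using 6 stock rods:
  stock rod 1: 200 + 50 = 250
  stock rod 2: 175 + 75 = 250
  stock rod 3: 175 + 75 = 250
  stock rod 4: 150 + 75 = 225
  stock rod 5: 150 + 75 = 225
  stock rod 6: 50 = 50
No arrangement into 5 stock rods stays within capacity, so 6 is optimal.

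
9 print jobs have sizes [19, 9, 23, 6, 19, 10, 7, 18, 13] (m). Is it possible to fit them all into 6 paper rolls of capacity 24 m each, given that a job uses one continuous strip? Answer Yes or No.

Yes

A valid assignment using 6 paper rolls:
  roll 1: 23 = 23
  roll 2: 19 = 19
  roll 3: 19 = 19
  roll 4: 18 + 6 = 24
  roll 5: 13 + 10 = 23
  roll 6: 9 + 7 = 16
Every load is within 24 m, so 6 paper rolls suffice.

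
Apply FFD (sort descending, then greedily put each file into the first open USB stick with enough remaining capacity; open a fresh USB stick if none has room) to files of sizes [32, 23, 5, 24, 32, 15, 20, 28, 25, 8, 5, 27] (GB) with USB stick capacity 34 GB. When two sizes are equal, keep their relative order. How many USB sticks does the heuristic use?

9

Sorted descending: 32, 32, 28, 27, 25, 24, 23, 20, 15, 8, 5, 5.
  32 → USB stick 1 (new)  [load 32/34]
  32 → USB stick 2 (new)  [load 32/34]
  28 → USB stick 3 (new)  [load 28/34]
  27 → USB stick 4 (new)  [load 27/34]
  25 → USB stick 5 (new)  [load 25/34]
  24 → USB stick 6 (new)  [load 24/34]
  23 → USB stick 7 (new)  [load 23/34]
  20 → USB stick 8 (new)  [load 20/34]
  15 → USB stick 9 (new)  [load 15/34]
  8 → USB stick 5  [load 33/34]
  5 → USB stick 3  [load 33/34]
  5 → USB stick 4  [load 32/34]
9 USB sticks opened.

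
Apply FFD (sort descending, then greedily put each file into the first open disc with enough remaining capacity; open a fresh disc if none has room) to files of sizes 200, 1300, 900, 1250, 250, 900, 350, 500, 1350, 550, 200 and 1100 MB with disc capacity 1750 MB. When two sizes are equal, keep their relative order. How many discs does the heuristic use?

6

Sorted descending: 1350, 1300, 1250, 1100, 900, 900, 550, 500, 350, 250, 200, 200.
  1350 → disc 1 (new)  [load 1350/1750]
  1300 → disc 2 (new)  [load 1300/1750]
  1250 → disc 3 (new)  [load 1250/1750]
  1100 → disc 4 (new)  [load 1100/1750]
  900 → disc 5 (new)  [load 900/1750]
  900 → disc 6 (new)  [load 900/1750]
  550 → disc 4  [load 1650/1750]
  500 → disc 3  [load 1750/1750]
  350 → disc 1  [load 1700/1750]
  250 → disc 2  [load 1550/1750]
  200 → disc 2  [load 1750/1750]
  200 → disc 5  [load 1100/1750]
6 discs opened.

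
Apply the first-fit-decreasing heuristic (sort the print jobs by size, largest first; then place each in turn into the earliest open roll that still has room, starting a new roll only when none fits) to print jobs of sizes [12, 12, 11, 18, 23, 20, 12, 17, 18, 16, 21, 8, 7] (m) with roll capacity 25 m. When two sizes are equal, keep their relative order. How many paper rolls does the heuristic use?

Sorted descending: 23, 21, 20, 18, 18, 17, 16, 12, 12, 12, 11, 8, 7.
  23 → roll 1 (new)  [load 23/25]
  21 → roll 2 (new)  [load 21/25]
  20 → roll 3 (new)  [load 20/25]
  18 → roll 4 (new)  [load 18/25]
  18 → roll 5 (new)  [load 18/25]
  17 → roll 6 (new)  [load 17/25]
  16 → roll 7 (new)  [load 16/25]
  12 → roll 8 (new)  [load 12/25]
  12 → roll 8  [load 24/25]
  12 → roll 9 (new)  [load 12/25]
  11 → roll 9  [load 23/25]
  8 → roll 6  [load 25/25]
  7 → roll 4  [load 25/25]
9 paper rolls opened.

9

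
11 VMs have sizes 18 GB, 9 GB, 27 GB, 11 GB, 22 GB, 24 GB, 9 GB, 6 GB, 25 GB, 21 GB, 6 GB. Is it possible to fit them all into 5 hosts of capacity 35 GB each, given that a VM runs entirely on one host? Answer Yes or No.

Total = 178 GB; ⌈178/35⌉ = 6.
At least 6 hosts are required, but only 5 are allowed.

No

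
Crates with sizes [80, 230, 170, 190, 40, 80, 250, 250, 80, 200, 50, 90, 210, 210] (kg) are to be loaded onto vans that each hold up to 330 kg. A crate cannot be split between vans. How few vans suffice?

Total = 250 + 250 + 230 + 210 + 210 + 200 + 190 + 170 + 90 + 80 + 80 + 80 + 50 + 40 = 2130 kg.
Lower bound: ⌈2130/330⌉ = 7 vans.
Also, 8 crates each exceed 165 kg, and no two of those can share a van, so at least 8 vans are needed.
A packing using 8 vans:
  van 1: 250 + 80 = 330
  van 2: 250 + 80 = 330
  van 3: 230 + 90 = 320
  van 4: 210 + 80 + 40 = 330
  van 5: 210 + 50 = 260
  van 6: 200 = 200
  van 7: 190 = 190
  van 8: 170 = 170
This matches the lower bound, so 8 is optimal.

8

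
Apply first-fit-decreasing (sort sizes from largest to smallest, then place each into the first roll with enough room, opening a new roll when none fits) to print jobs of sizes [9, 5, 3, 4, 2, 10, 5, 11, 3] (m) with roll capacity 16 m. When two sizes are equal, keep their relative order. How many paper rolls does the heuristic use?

Sorted descending: 11, 10, 9, 5, 5, 4, 3, 3, 2.
  11 → roll 1 (new)  [load 11/16]
  10 → roll 2 (new)  [load 10/16]
  9 → roll 3 (new)  [load 9/16]
  5 → roll 1  [load 16/16]
  5 → roll 2  [load 15/16]
  4 → roll 3  [load 13/16]
  3 → roll 3  [load 16/16]
  3 → roll 4 (new)  [load 3/16]
  2 → roll 4  [load 5/16]
4 paper rolls opened.

4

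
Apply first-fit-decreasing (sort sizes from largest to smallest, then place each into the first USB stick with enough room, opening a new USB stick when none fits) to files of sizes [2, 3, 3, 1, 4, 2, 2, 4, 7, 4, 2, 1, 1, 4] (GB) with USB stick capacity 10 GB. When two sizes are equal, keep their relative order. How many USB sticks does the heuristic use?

4

Sorted descending: 7, 4, 4, 4, 4, 3, 3, 2, 2, 2, 2, 1, 1, 1.
  7 → USB stick 1 (new)  [load 7/10]
  4 → USB stick 2 (new)  [load 4/10]
  4 → USB stick 2  [load 8/10]
  4 → USB stick 3 (new)  [load 4/10]
  4 → USB stick 3  [load 8/10]
  3 → USB stick 1  [load 10/10]
  3 → USB stick 4 (new)  [load 3/10]
  2 → USB stick 2  [load 10/10]
  2 → USB stick 3  [load 10/10]
  2 → USB stick 4  [load 5/10]
  2 → USB stick 4  [load 7/10]
  1 → USB stick 4  [load 8/10]
  1 → USB stick 4  [load 9/10]
  1 → USB stick 4  [load 10/10]
4 USB sticks opened.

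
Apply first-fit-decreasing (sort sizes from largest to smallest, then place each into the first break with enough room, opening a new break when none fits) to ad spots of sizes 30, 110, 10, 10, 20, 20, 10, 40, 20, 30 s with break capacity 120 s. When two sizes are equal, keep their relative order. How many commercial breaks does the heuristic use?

3

Sorted descending: 110, 40, 30, 30, 20, 20, 20, 10, 10, 10.
  110 → break 1 (new)  [load 110/120]
  40 → break 2 (new)  [load 40/120]
  30 → break 2  [load 70/120]
  30 → break 2  [load 100/120]
  20 → break 2  [load 120/120]
  20 → break 3 (new)  [load 20/120]
  20 → break 3  [load 40/120]
  10 → break 1  [load 120/120]
  10 → break 3  [load 50/120]
  10 → break 3  [load 60/120]
3 commercial breaks opened.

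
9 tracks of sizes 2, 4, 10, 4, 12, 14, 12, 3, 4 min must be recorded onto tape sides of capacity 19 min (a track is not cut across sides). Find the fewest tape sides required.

4

Total = 14 + 12 + 12 + 10 + 4 + 4 + 4 + 3 + 2 = 65 min.
Lower bound: ⌈65/19⌉ = 4 tape sides.
A packing using 4 tape sides:
  side 1: 14 + 4 = 18
  side 2: 12 + 4 + 3 = 19
  side 3: 12 + 4 + 2 = 18
  side 4: 10 = 10
This matches the lower bound, so 4 is optimal.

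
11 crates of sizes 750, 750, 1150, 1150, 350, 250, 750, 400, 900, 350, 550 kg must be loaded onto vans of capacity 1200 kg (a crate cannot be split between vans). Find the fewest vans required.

7

Total = 1150 + 1150 + 900 + 750 + 750 + 750 + 550 + 400 + 350 + 350 + 250 = 7350 kg.
Lower bound: ⌈7350/1200⌉ = 7 vans.
A packing using 7 vans:
  van 1: 1150 = 1150
  van 2: 1150 = 1150
  van 3: 900 + 250 = 1150
  van 4: 750 + 400 = 1150
  van 5: 750 + 350 = 1100
  van 6: 750 + 350 = 1100
  van 7: 550 = 550
This matches the lower bound, so 7 is optimal.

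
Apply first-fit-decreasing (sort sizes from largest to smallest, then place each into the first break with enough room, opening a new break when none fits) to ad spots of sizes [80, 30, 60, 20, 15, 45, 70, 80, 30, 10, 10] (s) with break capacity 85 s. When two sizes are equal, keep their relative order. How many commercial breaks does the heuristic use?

Sorted descending: 80, 80, 70, 60, 45, 30, 30, 20, 15, 10, 10.
  80 → break 1 (new)  [load 80/85]
  80 → break 2 (new)  [load 80/85]
  70 → break 3 (new)  [load 70/85]
  60 → break 4 (new)  [load 60/85]
  45 → break 5 (new)  [load 45/85]
  30 → break 5  [load 75/85]
  30 → break 6 (new)  [load 30/85]
  20 → break 4  [load 80/85]
  15 → break 3  [load 85/85]
  10 → break 5  [load 85/85]
  10 → break 6  [load 40/85]
6 commercial breaks opened.

6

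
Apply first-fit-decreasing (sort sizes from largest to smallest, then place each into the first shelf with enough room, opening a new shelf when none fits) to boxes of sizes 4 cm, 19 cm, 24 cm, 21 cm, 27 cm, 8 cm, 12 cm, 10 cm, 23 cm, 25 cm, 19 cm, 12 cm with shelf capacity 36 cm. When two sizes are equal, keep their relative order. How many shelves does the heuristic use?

7

Sorted descending: 27, 25, 24, 23, 21, 19, 19, 12, 12, 10, 8, 4.
  27 → shelf 1 (new)  [load 27/36]
  25 → shelf 2 (new)  [load 25/36]
  24 → shelf 3 (new)  [load 24/36]
  23 → shelf 4 (new)  [load 23/36]
  21 → shelf 5 (new)  [load 21/36]
  19 → shelf 6 (new)  [load 19/36]
  19 → shelf 7 (new)  [load 19/36]
  12 → shelf 3  [load 36/36]
  12 → shelf 4  [load 35/36]
  10 → shelf 2  [load 35/36]
  8 → shelf 1  [load 35/36]
  4 → shelf 5  [load 25/36]
7 shelves opened.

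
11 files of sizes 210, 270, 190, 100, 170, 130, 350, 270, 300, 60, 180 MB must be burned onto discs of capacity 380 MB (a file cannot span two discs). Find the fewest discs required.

7

Total = 350 + 300 + 270 + 270 + 210 + 190 + 180 + 170 + 130 + 100 + 60 = 2230 MB.
Lower bound: ⌈2230/380⌉ = 6 discs.
A packing using 7 discs:
  disc 1: 350 = 350
  disc 2: 300 + 60 = 360
  disc 3: 270 + 100 = 370
  disc 4: 270 = 270
  disc 5: 210 + 170 = 380
  disc 6: 190 + 180 = 370
  disc 7: 130 = 130
No arrangement into 6 discs stays within capacity, so 7 is optimal.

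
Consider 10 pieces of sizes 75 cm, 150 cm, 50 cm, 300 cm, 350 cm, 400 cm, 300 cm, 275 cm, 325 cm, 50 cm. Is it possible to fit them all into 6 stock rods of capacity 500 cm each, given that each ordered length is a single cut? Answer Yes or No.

Yes

A valid assignment using 6 stock rods:
  stock rod 1: 400 + 75 = 475
  stock rod 2: 350 + 150 = 500
  stock rod 3: 325 + 50 + 50 = 425
  stock rod 4: 300 = 300
  stock rod 5: 300 = 300
  stock rod 6: 275 = 275
Every load is within 500 cm, so 6 stock rods suffice.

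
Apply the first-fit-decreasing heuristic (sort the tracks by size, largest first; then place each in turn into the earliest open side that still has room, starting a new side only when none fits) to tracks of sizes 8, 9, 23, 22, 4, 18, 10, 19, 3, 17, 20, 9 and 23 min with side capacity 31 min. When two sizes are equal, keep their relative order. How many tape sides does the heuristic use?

Sorted descending: 23, 23, 22, 20, 19, 18, 17, 10, 9, 9, 8, 4, 3.
  23 → side 1 (new)  [load 23/31]
  23 → side 2 (new)  [load 23/31]
  22 → side 3 (new)  [load 22/31]
  20 → side 4 (new)  [load 20/31]
  19 → side 5 (new)  [load 19/31]
  18 → side 6 (new)  [load 18/31]
  17 → side 7 (new)  [load 17/31]
  10 → side 4  [load 30/31]
  9 → side 3  [load 31/31]
  9 → side 5  [load 28/31]
  8 → side 1  [load 31/31]
  4 → side 2  [load 27/31]
  3 → side 2  [load 30/31]
7 tape sides opened.

7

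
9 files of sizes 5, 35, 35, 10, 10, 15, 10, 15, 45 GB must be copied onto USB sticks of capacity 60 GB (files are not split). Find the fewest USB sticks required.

Total = 45 + 35 + 35 + 15 + 15 + 10 + 10 + 10 + 5 = 180 GB.
Lower bound: ⌈180/60⌉ = 3 USB sticks.
A packing using 3 USB sticks:
  USB stick 1: 45 + 15 = 60
  USB stick 2: 35 + 15 + 10 = 60
  USB stick 3: 35 + 10 + 10 + 5 = 60
This matches the lower bound, so 3 is optimal.

3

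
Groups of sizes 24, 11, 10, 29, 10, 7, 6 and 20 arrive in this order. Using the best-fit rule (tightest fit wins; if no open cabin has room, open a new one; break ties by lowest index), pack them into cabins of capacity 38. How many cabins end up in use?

4

  24 → cabin 1 (new)  [load 24/38]
  11 → cabin 1  [load 35/38]
  10 → cabin 2 (new)  [load 10/38]
  29 → cabin 3 (new)  [load 29/38]
  10 → cabin 2  [load 20/38]
  7 → cabin 3  [load 36/38]
  6 → cabin 2  [load 26/38]
  20 → cabin 4 (new)  [load 20/38]
4 cabins opened.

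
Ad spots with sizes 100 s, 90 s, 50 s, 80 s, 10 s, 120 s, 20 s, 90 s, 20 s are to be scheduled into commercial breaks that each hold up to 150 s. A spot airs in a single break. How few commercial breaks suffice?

5

Total = 120 + 100 + 90 + 90 + 80 + 50 + 20 + 20 + 10 = 580 s.
Lower bound: ⌈580/150⌉ = 4 commercial breaks.
Also, 5 ad spots each exceed 75 s, and no two of those can share a break, so at least 5 commercial breaks are needed.
A packing using 5 commercial breaks:
  break 1: 120 + 20 + 10 = 150
  break 2: 100 + 50 = 150
  break 3: 90 + 20 = 110
  break 4: 90 = 90
  break 5: 80 = 80
This matches the lower bound, so 5 is optimal.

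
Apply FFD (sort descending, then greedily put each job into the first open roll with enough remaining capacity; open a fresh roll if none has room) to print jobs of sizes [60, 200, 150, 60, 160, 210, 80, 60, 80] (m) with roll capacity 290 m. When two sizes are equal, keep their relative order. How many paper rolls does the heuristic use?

4

Sorted descending: 210, 200, 160, 150, 80, 80, 60, 60, 60.
  210 → roll 1 (new)  [load 210/290]
  200 → roll 2 (new)  [load 200/290]
  160 → roll 3 (new)  [load 160/290]
  150 → roll 4 (new)  [load 150/290]
  80 → roll 1  [load 290/290]
  80 → roll 2  [load 280/290]
  60 → roll 3  [load 220/290]
  60 → roll 3  [load 280/290]
  60 → roll 4  [load 210/290]
4 paper rolls opened.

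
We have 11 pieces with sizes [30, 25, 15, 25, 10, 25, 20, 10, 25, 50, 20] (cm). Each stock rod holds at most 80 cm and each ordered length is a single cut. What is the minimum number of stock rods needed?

Total = 50 + 30 + 25 + 25 + 25 + 25 + 20 + 20 + 15 + 10 + 10 = 255 cm.
Lower bound: ⌈255/80⌉ = 4 stock rods.
A packing using 4 stock rods:
  stock rod 1: 50 + 30 = 80
  stock rod 2: 25 + 25 + 25 = 75
  stock rod 3: 25 + 20 + 20 + 15 = 80
  stock rod 4: 10 + 10 = 20
This matches the lower bound, so 4 is optimal.

4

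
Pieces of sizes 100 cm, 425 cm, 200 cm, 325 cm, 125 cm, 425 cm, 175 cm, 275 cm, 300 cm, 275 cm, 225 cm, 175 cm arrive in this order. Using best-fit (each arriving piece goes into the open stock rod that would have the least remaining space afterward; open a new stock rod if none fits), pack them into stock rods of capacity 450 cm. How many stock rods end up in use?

8

  100 → stock rod 1 (new)  [load 100/450]
  425 → stock rod 2 (new)  [load 425/450]
  200 → stock rod 1  [load 300/450]
  325 → stock rod 3 (new)  [load 325/450]
  125 → stock rod 3  [load 450/450]
  425 → stock rod 4 (new)  [load 425/450]
  175 → stock rod 5 (new)  [load 175/450]
  275 → stock rod 5  [load 450/450]
  300 → stock rod 6 (new)  [load 300/450]
  275 → stock rod 7 (new)  [load 275/450]
  225 → stock rod 8 (new)  [load 225/450]
  175 → stock rod 7  [load 450/450]
8 stock rods opened.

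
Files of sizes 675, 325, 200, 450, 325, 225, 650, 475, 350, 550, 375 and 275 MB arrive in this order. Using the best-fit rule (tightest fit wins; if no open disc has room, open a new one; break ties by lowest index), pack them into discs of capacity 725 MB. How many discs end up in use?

8

  675 → disc 1 (new)  [load 675/725]
  325 → disc 2 (new)  [load 325/725]
  200 → disc 2  [load 525/725]
  450 → disc 3 (new)  [load 450/725]
  325 → disc 4 (new)  [load 325/725]
  225 → disc 3  [load 675/725]
  650 → disc 5 (new)  [load 650/725]
  475 → disc 6 (new)  [load 475/725]
  350 → disc 4  [load 675/725]
  550 → disc 7 (new)  [load 550/725]
  375 → disc 8 (new)  [load 375/725]
  275 → disc 8  [load 650/725]
8 discs opened.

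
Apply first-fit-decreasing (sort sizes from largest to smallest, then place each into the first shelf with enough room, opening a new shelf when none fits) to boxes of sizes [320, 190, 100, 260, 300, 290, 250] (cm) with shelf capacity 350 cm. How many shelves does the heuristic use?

Sorted descending: 320, 300, 290, 260, 250, 190, 100.
  320 → shelf 1 (new)  [load 320/350]
  300 → shelf 2 (new)  [load 300/350]
  290 → shelf 3 (new)  [load 290/350]
  260 → shelf 4 (new)  [load 260/350]
  250 → shelf 5 (new)  [load 250/350]
  190 → shelf 6 (new)  [load 190/350]
  100 → shelf 5  [load 350/350]
6 shelves opened.

6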